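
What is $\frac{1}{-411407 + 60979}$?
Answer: $- \frac{1}{350428} \approx -2.8537 \cdot 10^{-6}$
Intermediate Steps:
$\frac{1}{-411407 + 60979} = \frac{1}{-350428} = - \frac{1}{350428}$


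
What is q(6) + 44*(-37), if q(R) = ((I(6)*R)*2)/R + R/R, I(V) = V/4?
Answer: -1624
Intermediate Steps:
I(V) = V/4 (I(V) = V*(¼) = V/4)
q(R) = 4 (q(R) = ((((¼)*6)*R)*2)/R + R/R = ((3*R/2)*2)/R + 1 = (3*R)/R + 1 = 3 + 1 = 4)
q(6) + 44*(-37) = 4 + 44*(-37) = 4 - 1628 = -1624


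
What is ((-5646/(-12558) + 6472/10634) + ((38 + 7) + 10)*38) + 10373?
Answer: 10669694996/856037 ≈ 12464.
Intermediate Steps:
((-5646/(-12558) + 6472/10634) + ((38 + 7) + 10)*38) + 10373 = ((-5646*(-1/12558) + 6472*(1/10634)) + (45 + 10)*38) + 10373 = ((941/2093 + 3236/5317) + 55*38) + 10373 = (905865/856037 + 2090) + 10373 = 1790023195/856037 + 10373 = 10669694996/856037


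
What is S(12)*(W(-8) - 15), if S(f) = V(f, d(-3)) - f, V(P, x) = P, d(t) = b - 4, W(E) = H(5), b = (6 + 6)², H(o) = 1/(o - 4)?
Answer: 0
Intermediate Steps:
H(o) = 1/(-4 + o)
b = 144 (b = 12² = 144)
W(E) = 1 (W(E) = 1/(-4 + 5) = 1/1 = 1)
d(t) = 140 (d(t) = 144 - 4 = 140)
S(f) = 0 (S(f) = f - f = 0)
S(12)*(W(-8) - 15) = 0*(1 - 15) = 0*(-14) = 0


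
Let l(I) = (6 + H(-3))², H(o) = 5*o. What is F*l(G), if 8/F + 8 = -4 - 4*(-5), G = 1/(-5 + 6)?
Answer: 81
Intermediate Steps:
G = 1 (G = 1/1 = 1)
l(I) = 81 (l(I) = (6 + 5*(-3))² = (6 - 15)² = (-9)² = 81)
F = 1 (F = 8/(-8 + (-4 - 4*(-5))) = 8/(-8 + (-4 + 20)) = 8/(-8 + 16) = 8/8 = 8*(⅛) = 1)
F*l(G) = 1*81 = 81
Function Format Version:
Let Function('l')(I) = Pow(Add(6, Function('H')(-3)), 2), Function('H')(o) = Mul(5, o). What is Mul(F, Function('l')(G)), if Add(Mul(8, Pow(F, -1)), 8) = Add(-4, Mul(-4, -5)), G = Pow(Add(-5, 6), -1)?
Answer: 81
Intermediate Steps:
G = 1 (G = Pow(1, -1) = 1)
Function('l')(I) = 81 (Function('l')(I) = Pow(Add(6, Mul(5, -3)), 2) = Pow(Add(6, -15), 2) = Pow(-9, 2) = 81)
F = 1 (F = Mul(8, Pow(Add(-8, Add(-4, Mul(-4, -5))), -1)) = Mul(8, Pow(Add(-8, Add(-4, 20)), -1)) = Mul(8, Pow(Add(-8, 16), -1)) = Mul(8, Pow(8, -1)) = Mul(8, Rational(1, 8)) = 1)
Mul(F, Function('l')(G)) = Mul(1, 81) = 81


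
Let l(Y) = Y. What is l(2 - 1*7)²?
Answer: 25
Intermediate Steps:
l(2 - 1*7)² = (2 - 1*7)² = (2 - 7)² = (-5)² = 25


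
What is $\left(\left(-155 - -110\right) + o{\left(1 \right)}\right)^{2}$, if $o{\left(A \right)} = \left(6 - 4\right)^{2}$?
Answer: $1681$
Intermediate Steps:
$o{\left(A \right)} = 4$ ($o{\left(A \right)} = 2^{2} = 4$)
$\left(\left(-155 - -110\right) + o{\left(1 \right)}\right)^{2} = \left(\left(-155 - -110\right) + 4\right)^{2} = \left(\left(-155 + 110\right) + 4\right)^{2} = \left(-45 + 4\right)^{2} = \left(-41\right)^{2} = 1681$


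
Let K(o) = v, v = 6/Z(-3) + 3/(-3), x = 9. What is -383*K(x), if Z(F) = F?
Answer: 1149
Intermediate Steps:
v = -3 (v = 6/(-3) + 3/(-3) = 6*(-⅓) + 3*(-⅓) = -2 - 1 = -3)
K(o) = -3
-383*K(x) = -383*(-3) = 1149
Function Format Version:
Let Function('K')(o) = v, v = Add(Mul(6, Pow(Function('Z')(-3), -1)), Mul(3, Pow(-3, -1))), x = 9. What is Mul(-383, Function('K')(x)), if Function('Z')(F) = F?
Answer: 1149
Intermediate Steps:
v = -3 (v = Add(Mul(6, Pow(-3, -1)), Mul(3, Pow(-3, -1))) = Add(Mul(6, Rational(-1, 3)), Mul(3, Rational(-1, 3))) = Add(-2, -1) = -3)
Function('K')(o) = -3
Mul(-383, Function('K')(x)) = Mul(-383, -3) = 1149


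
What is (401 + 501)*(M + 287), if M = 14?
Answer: 271502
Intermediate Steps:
(401 + 501)*(M + 287) = (401 + 501)*(14 + 287) = 902*301 = 271502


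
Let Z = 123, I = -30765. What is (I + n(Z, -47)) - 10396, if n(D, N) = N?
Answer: -41208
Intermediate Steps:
(I + n(Z, -47)) - 10396 = (-30765 - 47) - 10396 = -30812 - 10396 = -41208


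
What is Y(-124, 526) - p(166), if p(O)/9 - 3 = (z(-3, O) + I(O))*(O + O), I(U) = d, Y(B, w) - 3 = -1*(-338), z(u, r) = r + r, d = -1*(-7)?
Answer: -1012618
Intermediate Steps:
d = 7
z(u, r) = 2*r
Y(B, w) = 341 (Y(B, w) = 3 - 1*(-338) = 3 + 338 = 341)
I(U) = 7
p(O) = 27 + 18*O*(7 + 2*O) (p(O) = 27 + 9*((2*O + 7)*(O + O)) = 27 + 9*((7 + 2*O)*(2*O)) = 27 + 9*(2*O*(7 + 2*O)) = 27 + 18*O*(7 + 2*O))
Y(-124, 526) - p(166) = 341 - (27 + 36*166² + 126*166) = 341 - (27 + 36*27556 + 20916) = 341 - (27 + 992016 + 20916) = 341 - 1*1012959 = 341 - 1012959 = -1012618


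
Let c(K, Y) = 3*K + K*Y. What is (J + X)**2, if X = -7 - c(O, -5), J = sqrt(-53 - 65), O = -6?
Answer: (-19 + I*sqrt(118))**2 ≈ 243.0 - 412.79*I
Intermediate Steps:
J = I*sqrt(118) (J = sqrt(-118) = I*sqrt(118) ≈ 10.863*I)
X = -19 (X = -7 - (-6)*(3 - 5) = -7 - (-6)*(-2) = -7 - 1*12 = -7 - 12 = -19)
(J + X)**2 = (I*sqrt(118) - 19)**2 = (-19 + I*sqrt(118))**2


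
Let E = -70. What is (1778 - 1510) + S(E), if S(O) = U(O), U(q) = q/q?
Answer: 269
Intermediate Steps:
U(q) = 1
S(O) = 1
(1778 - 1510) + S(E) = (1778 - 1510) + 1 = 268 + 1 = 269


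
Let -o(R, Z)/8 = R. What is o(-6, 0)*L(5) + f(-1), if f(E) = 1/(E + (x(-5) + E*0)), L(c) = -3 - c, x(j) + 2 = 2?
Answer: -385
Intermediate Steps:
x(j) = 0 (x(j) = -2 + 2 = 0)
o(R, Z) = -8*R
f(E) = 1/E (f(E) = 1/(E + (0 + E*0)) = 1/(E + (0 + 0)) = 1/(E + 0) = 1/E)
o(-6, 0)*L(5) + f(-1) = (-8*(-6))*(-3 - 1*5) + 1/(-1) = 48*(-3 - 5) - 1 = 48*(-8) - 1 = -384 - 1 = -385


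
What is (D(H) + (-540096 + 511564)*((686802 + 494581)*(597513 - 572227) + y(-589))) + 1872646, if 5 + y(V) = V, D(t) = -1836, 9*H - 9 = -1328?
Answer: -852320739931398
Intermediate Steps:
H = -1319/9 (H = 1 + (⅑)*(-1328) = 1 - 1328/9 = -1319/9 ≈ -146.56)
y(V) = -5 + V
(D(H) + (-540096 + 511564)*((686802 + 494581)*(597513 - 572227) + y(-589))) + 1872646 = (-1836 + (-540096 + 511564)*((686802 + 494581)*(597513 - 572227) + (-5 - 589))) + 1872646 = (-1836 - 28532*(1181383*25286 - 594)) + 1872646 = (-1836 - 28532*(29872450538 - 594)) + 1872646 = (-1836 - 28532*29872449944) + 1872646 = (-1836 - 852320741802208) + 1872646 = -852320741804044 + 1872646 = -852320739931398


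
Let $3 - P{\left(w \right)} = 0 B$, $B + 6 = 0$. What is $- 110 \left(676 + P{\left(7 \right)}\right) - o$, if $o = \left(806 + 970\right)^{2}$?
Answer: $-3228866$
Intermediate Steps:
$B = -6$ ($B = -6 + 0 = -6$)
$P{\left(w \right)} = 3$ ($P{\left(w \right)} = 3 - 0 \left(-6\right) = 3 - 0 = 3 + 0 = 3$)
$o = 3154176$ ($o = 1776^{2} = 3154176$)
$- 110 \left(676 + P{\left(7 \right)}\right) - o = - 110 \left(676 + 3\right) - 3154176 = \left(-110\right) 679 - 3154176 = -74690 - 3154176 = -3228866$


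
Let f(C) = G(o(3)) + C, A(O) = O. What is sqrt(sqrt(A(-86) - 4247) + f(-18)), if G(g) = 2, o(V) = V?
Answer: sqrt(-16 + I*sqrt(4333)) ≈ 5.0864 + 6.4708*I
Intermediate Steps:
f(C) = 2 + C
sqrt(sqrt(A(-86) - 4247) + f(-18)) = sqrt(sqrt(-86 - 4247) + (2 - 18)) = sqrt(sqrt(-4333) - 16) = sqrt(I*sqrt(4333) - 16) = sqrt(-16 + I*sqrt(4333))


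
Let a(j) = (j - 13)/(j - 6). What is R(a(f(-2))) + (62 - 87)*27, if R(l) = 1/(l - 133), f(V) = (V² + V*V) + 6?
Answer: -717533/1063 ≈ -675.01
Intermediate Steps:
f(V) = 6 + 2*V² (f(V) = (V² + V²) + 6 = 2*V² + 6 = 6 + 2*V²)
a(j) = (-13 + j)/(-6 + j)
R(l) = 1/(-133 + l)
R(a(f(-2))) + (62 - 87)*27 = 1/(-133 + (-13 + (6 + 2*(-2)²))/(-6 + (6 + 2*(-2)²))) + (62 - 87)*27 = 1/(-133 + (-13 + (6 + 2*4))/(-6 + (6 + 2*4))) - 25*27 = 1/(-133 + (-13 + (6 + 8))/(-6 + (6 + 8))) - 675 = 1/(-133 + (-13 + 14)/(-6 + 14)) - 675 = 1/(-133 + 1/8) - 675 = 1/(-133 + (⅛)*1) - 675 = 1/(-133 + ⅛) - 675 = 1/(-1063/8) - 675 = -8/1063 - 675 = -717533/1063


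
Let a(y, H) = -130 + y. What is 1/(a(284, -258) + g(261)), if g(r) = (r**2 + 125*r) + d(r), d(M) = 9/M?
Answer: 29/2926101 ≈ 9.9108e-6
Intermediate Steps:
g(r) = r**2 + 9/r + 125*r (g(r) = (r**2 + 125*r) + 9/r = r**2 + 9/r + 125*r)
1/(a(284, -258) + g(261)) = 1/((-130 + 284) + (9 + 261**2*(125 + 261))/261) = 1/(154 + (9 + 68121*386)/261) = 1/(154 + (9 + 26294706)/261) = 1/(154 + (1/261)*26294715) = 1/(154 + 2921635/29) = 1/(2926101/29) = 29/2926101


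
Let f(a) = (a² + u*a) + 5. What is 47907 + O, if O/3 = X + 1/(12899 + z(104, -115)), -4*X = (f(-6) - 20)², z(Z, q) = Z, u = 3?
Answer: 2491387815/52012 ≈ 47900.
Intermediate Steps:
f(a) = 5 + a² + 3*a (f(a) = (a² + 3*a) + 5 = 5 + a² + 3*a)
X = -9/4 (X = -((5 + (-6)² + 3*(-6)) - 20)²/4 = -((5 + 36 - 18) - 20)²/4 = -(23 - 20)²/4 = -¼*3² = -¼*9 = -9/4 ≈ -2.2500)
O = -351069/52012 (O = 3*(-9/4 + 1/(12899 + 104)) = 3*(-9/4 + 1/13003) = 3*(-117023/52012) = -351069/52012 ≈ -6.7498)
47907 + O = 47907 - 351069/52012 = 2491387815/52012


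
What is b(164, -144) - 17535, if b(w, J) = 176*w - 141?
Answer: 11188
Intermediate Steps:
b(w, J) = -141 + 176*w
b(164, -144) - 17535 = (-141 + 176*164) - 17535 = (-141 + 28864) - 17535 = 28723 - 17535 = 11188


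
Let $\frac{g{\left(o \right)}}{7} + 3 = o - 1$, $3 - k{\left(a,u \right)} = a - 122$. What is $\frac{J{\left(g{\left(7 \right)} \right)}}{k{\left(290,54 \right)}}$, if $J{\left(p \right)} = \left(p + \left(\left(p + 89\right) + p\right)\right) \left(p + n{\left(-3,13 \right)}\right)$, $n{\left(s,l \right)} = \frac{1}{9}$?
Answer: $- \frac{5776}{297} \approx -19.448$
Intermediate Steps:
$n{\left(s,l \right)} = \frac{1}{9}$
$k{\left(a,u \right)} = 125 - a$ ($k{\left(a,u \right)} = 3 - \left(a - 122\right) = 3 - \left(-122 + a\right) = 125 - a$)
$g{\left(o \right)} = -28 + 7 o$ ($g{\left(o \right)} = -21 + 7 \left(o - 1\right) = -21 + 7 \left(-1 + o\right) = -21 + \left(-7 + 7 o\right) = -28 + 7 o$)
$J{\left(p \right)} = \left(89 + 3 p\right) \left(\frac{1}{9} + p\right)$ ($J{\left(p \right)} = \left(p + \left(\left(p + 89\right) + p\right)\right) \left(p + \frac{1}{9}\right) = \left(p + \left(\left(89 + p\right) + p\right)\right) \left(\frac{1}{9} + p\right) = \left(p + \left(89 + 2 p\right)\right) \left(\frac{1}{9} + p\right) = \left(89 + 3 p\right) \left(\frac{1}{9} + p\right)$)
$\frac{J{\left(g{\left(7 \right)} \right)}}{k{\left(290,54 \right)}} = \frac{\frac{89}{9} + 3 \left(-28 + 7 \cdot 7\right)^{2} + \frac{268 \left(-28 + 7 \cdot 7\right)}{3}}{125 - 290} = \frac{\frac{89}{9} + 3 \left(-28 + 49\right)^{2} + \frac{268 \left(-28 + 49\right)}{3}}{125 - 290} = \frac{\frac{89}{9} + 3 \cdot 21^{2} + \frac{268}{3} \cdot 21}{-165} = \left(\frac{89}{9} + 3 \cdot 441 + 1876\right) \left(- \frac{1}{165}\right) = \left(\frac{89}{9} + 1323 + 1876\right) \left(- \frac{1}{165}\right) = \frac{28880}{9} \left(- \frac{1}{165}\right) = - \frac{5776}{297}$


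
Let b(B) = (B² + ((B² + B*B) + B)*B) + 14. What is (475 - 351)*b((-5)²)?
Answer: 4031736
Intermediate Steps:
b(B) = 14 + B² + B*(B + 2*B²) (b(B) = (B² + ((B² + B²) + B)*B) + 14 = (B² + (2*B² + B)*B) + 14 = (B² + (B + 2*B²)*B) + 14 = (B² + B*(B + 2*B²)) + 14 = 14 + B² + B*(B + 2*B²))
(475 - 351)*b((-5)²) = (475 - 351)*(14 + 2*((-5)²)² + 2*((-5)²)³) = 124*(14 + 2*25² + 2*25³) = 124*(14 + 2*625 + 2*15625) = 124*(14 + 1250 + 31250) = 124*32514 = 4031736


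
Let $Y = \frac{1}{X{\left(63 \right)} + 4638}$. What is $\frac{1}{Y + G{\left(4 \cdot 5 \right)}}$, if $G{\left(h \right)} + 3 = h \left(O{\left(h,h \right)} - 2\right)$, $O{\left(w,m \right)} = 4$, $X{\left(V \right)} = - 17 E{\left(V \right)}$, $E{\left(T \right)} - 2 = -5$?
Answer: $\frac{4689}{173494} \approx 0.027027$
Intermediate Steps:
$E{\left(T \right)} = -3$ ($E{\left(T \right)} = 2 - 5 = -3$)
$X{\left(V \right)} = 51$ ($X{\left(V \right)} = \left(-17\right) \left(-3\right) = 51$)
$Y = \frac{1}{4689}$ ($Y = \frac{1}{51 + 4638} = \frac{1}{4689} \approx 0.00021327$)
$G{\left(h \right)} = -3 + 2 h$ ($G{\left(h \right)} = -3 + h \left(4 - 2\right) = -3 + h 2 = -3 + 2 h$)
$\frac{1}{Y + G{\left(4 \cdot 5 \right)}} = \frac{1}{\frac{1}{4689} - \left(3 - 2 \cdot 4 \cdot 5\right)} = \frac{1}{\frac{1}{4689} + \left(-3 + 2 \cdot 20\right)} = \frac{1}{\frac{1}{4689} + \left(-3 + 40\right)} = \frac{1}{\frac{1}{4689} + 37} = \frac{1}{\frac{173494}{4689}} = \frac{4689}{173494}$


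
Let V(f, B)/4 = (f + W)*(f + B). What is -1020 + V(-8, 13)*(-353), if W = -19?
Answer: 189600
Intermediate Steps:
V(f, B) = 4*(-19 + f)*(B + f) (V(f, B) = 4*((f - 19)*(f + B)) = 4*((-19 + f)*(B + f)) = 4*(-19 + f)*(B + f))
-1020 + V(-8, 13)*(-353) = -1020 + (-76*13 - 76*(-8) + 4*(-8)**2 + 4*13*(-8))*(-353) = -1020 + (-988 + 608 + 4*64 - 416)*(-353) = -1020 + (-988 + 608 + 256 - 416)*(-353) = -1020 - 540*(-353) = -1020 + 190620 = 189600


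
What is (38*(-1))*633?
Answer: -24054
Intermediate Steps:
(38*(-1))*633 = -38*633 = -24054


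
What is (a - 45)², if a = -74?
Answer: 14161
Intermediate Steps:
(a - 45)² = (-74 - 45)² = (-119)² = 14161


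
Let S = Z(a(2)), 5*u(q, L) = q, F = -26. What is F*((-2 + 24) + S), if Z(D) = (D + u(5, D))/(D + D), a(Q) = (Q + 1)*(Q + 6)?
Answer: -14053/24 ≈ -585.54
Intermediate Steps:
u(q, L) = q/5
a(Q) = (1 + Q)*(6 + Q)
Z(D) = (1 + D)/(2*D) (Z(D) = (D + (1/5)*5)/(D + D) = (D + 1)/((2*D)) = (1 + D)*(1/(2*D)) = (1 + D)/(2*D))
S = 25/48 (S = (1 + (6 + 2**2 + 7*2))/(2*(6 + 2**2 + 7*2)) = (1 + (6 + 4 + 14))/(2*(6 + 4 + 14)) = (1/2)*(1 + 24)/24 = (1/2)*(1/24)*25 = 25/48 ≈ 0.52083)
F*((-2 + 24) + S) = -26*((-2 + 24) + 25/48) = -26*(22 + 25/48) = -26*1081/48 = -14053/24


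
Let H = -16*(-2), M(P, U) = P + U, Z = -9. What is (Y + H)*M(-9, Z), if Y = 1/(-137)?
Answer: -78894/137 ≈ -575.87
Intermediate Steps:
Y = -1/137 ≈ -0.0072993
H = 32
(Y + H)*M(-9, Z) = (-1/137 + 32)*(-9 - 9) = (4383/137)*(-18) = -78894/137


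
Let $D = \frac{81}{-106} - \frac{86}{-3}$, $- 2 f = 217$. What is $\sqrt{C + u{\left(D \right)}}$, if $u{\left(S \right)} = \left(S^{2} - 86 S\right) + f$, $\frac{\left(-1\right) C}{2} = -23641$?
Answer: $\frac{\sqrt{4606444339}}{318} \approx 213.43$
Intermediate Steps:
$C = 47282$ ($C = \left(-2\right) \left(-23641\right) = 47282$)
$f = - \frac{217}{2}$ ($f = \left(- \frac{1}{2}\right) 217 = - \frac{217}{2} \approx -108.5$)
$D = \frac{8873}{318}$ ($D = 81 \left(- \frac{1}{106}\right) - - \frac{86}{3} = - \frac{81}{106} + \frac{86}{3} = \frac{8873}{318} \approx 27.903$)
$u{\left(S \right)} = - \frac{217}{2} + S^{2} - 86 S$ ($u{\left(S \right)} = \left(S^{2} - 86 S\right) - \frac{217}{2} = - \frac{217}{2} + S^{2} - 86 S$)
$\sqrt{C + u{\left(D \right)}} = \sqrt{47282 - \left(\frac{797581}{318} - \frac{78730129}{101124}\right)} = \sqrt{47282 - \frac{174900629}{101124}} = \sqrt{\frac{4606444339}{101124}} = \frac{\sqrt{4606444339}}{318}$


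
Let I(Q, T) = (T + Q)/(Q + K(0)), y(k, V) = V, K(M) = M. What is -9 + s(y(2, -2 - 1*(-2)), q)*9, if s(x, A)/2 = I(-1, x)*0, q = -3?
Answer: -9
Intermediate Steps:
I(Q, T) = (Q + T)/Q (I(Q, T) = (T + Q)/(Q + 0) = (Q + T)/Q)
s(x, A) = 0 (s(x, A) = 2*(((-1 + x)/(-1))*0) = 2*(-(-1 + x)*0) = 2*((1 - x)*0) = 2*0 = 0)
-9 + s(y(2, -2 - 1*(-2)), q)*9 = -9 + 0*9 = -9 + 0 = -9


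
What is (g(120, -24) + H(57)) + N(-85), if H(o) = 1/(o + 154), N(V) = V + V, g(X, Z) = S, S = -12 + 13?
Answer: -35658/211 ≈ -169.00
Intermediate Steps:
S = 1
g(X, Z) = 1
N(V) = 2*V
H(o) = 1/(154 + o)
(g(120, -24) + H(57)) + N(-85) = (1 + 1/(154 + 57)) + 2*(-85) = (1 + 1/211) - 170 = 212/211 - 170 = -35658/211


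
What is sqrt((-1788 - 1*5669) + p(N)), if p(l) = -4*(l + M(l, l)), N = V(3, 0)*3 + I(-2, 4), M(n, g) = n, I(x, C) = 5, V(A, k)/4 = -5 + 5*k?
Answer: I*sqrt(7017) ≈ 83.768*I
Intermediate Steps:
V(A, k) = -20 + 20*k (V(A, k) = 4*(-5 + 5*k) = -20 + 20*k)
N = -55 (N = (-20 + 20*0)*3 + 5 = (-20 + 0)*3 + 5 = -20*3 + 5 = -60 + 5 = -55)
p(l) = -8*l (p(l) = -4*(l + l) = -8*l)
sqrt((-1788 - 1*5669) + p(N)) = sqrt((-1788 - 1*5669) - 8*(-55)) = sqrt((-1788 - 5669) + 440) = sqrt(-7457 + 440) = sqrt(-7017) = I*sqrt(7017)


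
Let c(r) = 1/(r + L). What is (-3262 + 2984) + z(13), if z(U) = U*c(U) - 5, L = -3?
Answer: -2817/10 ≈ -281.70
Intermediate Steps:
c(r) = 1/(-3 + r) (c(r) = 1/(r - 3) = 1/(-3 + r))
z(U) = -5 + U/(-3 + U) (z(U) = U/(-3 + U) - 5 = -5 + U/(-3 + U))
(-3262 + 2984) + z(13) = (-3262 + 2984) + (15 - 4*13)/(-3 + 13) = -278 + (15 - 52)/10 = -278 + (⅒)*(-37) = -278 - 37/10 = -2817/10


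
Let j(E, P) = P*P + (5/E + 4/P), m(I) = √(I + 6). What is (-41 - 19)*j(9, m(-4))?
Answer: -460/3 - 120*√2 ≈ -323.04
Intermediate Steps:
m(I) = √(6 + I)
j(E, P) = P² + 4/P + 5/E (j(E, P) = P² + (4/P + 5/E) = P² + 4/P + 5/E)
(-41 - 19)*j(9, m(-4)) = (-41 - 19)*((√(6 - 4))² + 4/(√(6 - 4)) + 5/9) = -60*((√2)² + 4/(√2) + 5*(⅑)) = -60*(2 + 4*(√2/2) + 5/9) = -60*(2 + 2*√2 + 5/9) = -60*(23/9 + 2*√2) = -460/3 - 120*√2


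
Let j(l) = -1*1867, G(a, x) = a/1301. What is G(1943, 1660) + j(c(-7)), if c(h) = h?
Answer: -2427024/1301 ≈ -1865.5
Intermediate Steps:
G(a, x) = a/1301 (G(a, x) = a*(1/1301) = a/1301)
j(l) = -1867
G(1943, 1660) + j(c(-7)) = (1/1301)*1943 - 1867 = 1943/1301 - 1867 = -2427024/1301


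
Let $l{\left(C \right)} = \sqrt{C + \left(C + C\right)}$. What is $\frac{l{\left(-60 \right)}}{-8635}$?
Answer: $- \frac{6 i \sqrt{5}}{8635} \approx - 0.0015537 i$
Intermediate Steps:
$l{\left(C \right)} = \sqrt{3} \sqrt{C}$ ($l{\left(C \right)} = \sqrt{C + 2 C} = \sqrt{3 C} = \sqrt{3} \sqrt{C}$)
$\frac{l{\left(-60 \right)}}{-8635} = \frac{\sqrt{3} \sqrt{-60}}{-8635} = \sqrt{3} \cdot 2 i \sqrt{15} \left(- \frac{1}{8635}\right) = 6 i \sqrt{5} \left(- \frac{1}{8635}\right) = - \frac{6 i \sqrt{5}}{8635}$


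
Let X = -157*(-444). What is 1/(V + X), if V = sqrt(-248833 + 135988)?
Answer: 23236/1619772703 - I*sqrt(112845)/4859318109 ≈ 1.4345e-5 - 6.913e-8*I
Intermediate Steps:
X = 69708
V = I*sqrt(112845) (V = sqrt(-112845) = I*sqrt(112845) ≈ 335.92*I)
1/(V + X) = 1/(I*sqrt(112845) + 69708) = 1/(69708 + I*sqrt(112845))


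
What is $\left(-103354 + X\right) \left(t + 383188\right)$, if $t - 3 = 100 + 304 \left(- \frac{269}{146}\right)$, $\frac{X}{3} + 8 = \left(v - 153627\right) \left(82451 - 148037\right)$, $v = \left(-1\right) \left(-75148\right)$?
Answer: $\frac{431419060032090920}{73} \approx 5.9098 \cdot 10^{15}$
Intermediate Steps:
$v = 75148$
$X = 15441371058$ ($X = -24 + 3 \left(75148 - 153627\right) \left(82451 - 148037\right) = -24 + 3 \left(\left(-78479\right) \left(-65586\right)\right) = -24 + 3 \cdot 5147123694 = -24 + 15441371082 = 15441371058$)
$t = - \frac{33369}{73}$ ($t = 3 + \left(100 + 304 \left(- \frac{269}{146}\right)\right) = 3 + \left(100 - \frac{40888}{73}\right) = 3 - \frac{33588}{73} = - \frac{33369}{73} \approx -457.11$)
$\left(-103354 + X\right) \left(t + 383188\right) = \left(-103354 + 15441371058\right) \left(- \frac{33369}{73} + 383188\right) = 15441267704 \cdot \frac{27939355}{73} = \frac{431419060032090920}{73}$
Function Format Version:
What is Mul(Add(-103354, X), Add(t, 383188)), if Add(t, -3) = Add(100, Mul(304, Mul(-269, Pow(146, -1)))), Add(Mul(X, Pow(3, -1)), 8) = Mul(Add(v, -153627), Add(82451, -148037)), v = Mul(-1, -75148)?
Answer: Rational(431419060032090920, 73) ≈ 5.9098e+15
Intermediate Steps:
v = 75148
X = 15441371058 (X = Add(-24, Mul(3, Mul(Add(75148, -153627), Add(82451, -148037)))) = Add(-24, Mul(3, Mul(-78479, -65586))) = Add(-24, Mul(3, 5147123694)) = Add(-24, 15441371082) = 15441371058)
t = Rational(-33369, 73) (t = Add(3, Add(100, Mul(304, Mul(-269, Pow(146, -1))))) = Add(3, Add(100, Mul(304, Mul(-269, Rational(1, 146))))) = Add(3, Add(100, Mul(304, Rational(-269, 146)))) = Add(3, Add(100, Rational(-40888, 73))) = Add(3, Rational(-33588, 73)) = Rational(-33369, 73) ≈ -457.11)
Mul(Add(-103354, X), Add(t, 383188)) = Mul(Add(-103354, 15441371058), Add(Rational(-33369, 73), 383188)) = Mul(15441267704, Rational(27939355, 73)) = Rational(431419060032090920, 73)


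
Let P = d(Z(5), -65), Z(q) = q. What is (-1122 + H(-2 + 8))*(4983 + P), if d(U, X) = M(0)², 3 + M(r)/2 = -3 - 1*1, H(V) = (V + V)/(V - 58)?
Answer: -75556431/13 ≈ -5.8120e+6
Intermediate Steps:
H(V) = 2*V/(-58 + V) (H(V) = (2*V)/(-58 + V) = 2*V/(-58 + V))
M(r) = -14 (M(r) = -6 + 2*(-3 - 1*1) = -6 + 2*(-3 - 1) = -6 + 2*(-4) = -6 - 8 = -14)
d(U, X) = 196 (d(U, X) = (-14)² = 196)
P = 196
(-1122 + H(-2 + 8))*(4983 + P) = (-1122 + 2*(-2 + 8)/(-58 + (-2 + 8)))*(4983 + 196) = (-1122 + 2*6/(-58 + 6))*5179 = (-1122 + 2*6/(-52))*5179 = (-1122 + 2*6*(-1/52))*5179 = (-1122 - 3/13)*5179 = -14589/13*5179 = -75556431/13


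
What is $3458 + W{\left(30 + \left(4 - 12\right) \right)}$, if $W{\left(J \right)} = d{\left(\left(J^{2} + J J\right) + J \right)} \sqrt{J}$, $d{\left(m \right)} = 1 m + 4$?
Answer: $3458 + 994 \sqrt{22} \approx 8120.3$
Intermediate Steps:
$d{\left(m \right)} = 4 + m$ ($d{\left(m \right)} = m + 4 = 4 + m$)
$W{\left(J \right)} = \sqrt{J} \left(4 + J + 2 J^{2}\right)$ ($W{\left(J \right)} = \left(4 + \left(\left(J^{2} + J J\right) + J\right)\right) \sqrt{J} = \left(4 + \left(\left(J^{2} + J^{2}\right) + J\right)\right) \sqrt{J} = \left(4 + \left(2 J^{2} + J\right)\right) \sqrt{J} = \left(4 + \left(J + 2 J^{2}\right)\right) \sqrt{J} = \left(4 + J + 2 J^{2}\right) \sqrt{J} = \sqrt{J} \left(4 + J + 2 J^{2}\right)$)
$3458 + W{\left(30 + \left(4 - 12\right) \right)} = 3458 + \sqrt{30 + \left(4 - 12\right)} \left(4 + \left(30 + \left(4 - 12\right)\right) \left(1 + 2 \left(30 + \left(4 - 12\right)\right)\right)\right) = 3458 + \sqrt{30 - 8} \left(4 + \left(30 - 8\right) \left(1 + 2 \left(30 - 8\right)\right)\right) = 3458 + \sqrt{22} \left(4 + 22 \left(1 + 2 \cdot 22\right)\right) = 3458 + \sqrt{22} \left(4 + 22 \left(1 + 44\right)\right) = 3458 + \sqrt{22} \left(4 + 22 \cdot 45\right) = 3458 + \sqrt{22} \left(4 + 990\right) = 3458 + \sqrt{22} \cdot 994 = 3458 + 994 \sqrt{22}$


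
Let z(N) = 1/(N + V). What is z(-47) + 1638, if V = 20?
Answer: 44225/27 ≈ 1638.0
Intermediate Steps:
z(N) = 1/(20 + N) (z(N) = 1/(N + 20) = 1/(20 + N))
z(-47) + 1638 = 1/(20 - 47) + 1638 = 1/(-27) + 1638 = -1/27 + 1638 = 44225/27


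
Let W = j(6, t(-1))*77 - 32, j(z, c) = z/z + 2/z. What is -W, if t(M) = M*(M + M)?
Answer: -212/3 ≈ -70.667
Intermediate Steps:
t(M) = 2*M² (t(M) = M*(2*M) = 2*M²)
j(z, c) = 1 + 2/z
W = 212/3 (W = ((2 + 6)/6)*77 - 32 = ((⅙)*8)*77 - 32 = (4/3)*77 - 32 = 308/3 - 32 = 212/3 ≈ 70.667)
-W = -1*212/3 = -212/3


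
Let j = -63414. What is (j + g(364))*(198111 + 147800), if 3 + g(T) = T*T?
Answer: 23895185969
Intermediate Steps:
g(T) = -3 + T² (g(T) = -3 + T*T = -3 + T²)
(j + g(364))*(198111 + 147800) = (-63414 + (-3 + 364²))*(198111 + 147800) = (-63414 + (-3 + 132496))*345911 = (-63414 + 132493)*345911 = 69079*345911 = 23895185969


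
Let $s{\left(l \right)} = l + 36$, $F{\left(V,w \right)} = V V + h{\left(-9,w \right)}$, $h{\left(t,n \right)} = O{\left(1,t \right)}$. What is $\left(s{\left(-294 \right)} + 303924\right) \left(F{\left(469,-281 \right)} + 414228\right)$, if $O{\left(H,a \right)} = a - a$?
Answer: $192581636874$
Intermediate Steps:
$O{\left(H,a \right)} = 0$
$h{\left(t,n \right)} = 0$
$F{\left(V,w \right)} = V^{2}$ ($F{\left(V,w \right)} = V V + 0 = V^{2} + 0 = V^{2}$)
$s{\left(l \right)} = 36 + l$
$\left(s{\left(-294 \right)} + 303924\right) \left(F{\left(469,-281 \right)} + 414228\right) = \left(\left(36 - 294\right) + 303924\right) \left(469^{2} + 414228\right) = \left(-258 + 303924\right) \left(219961 + 414228\right) = 303666 \cdot 634189 = 192581636874$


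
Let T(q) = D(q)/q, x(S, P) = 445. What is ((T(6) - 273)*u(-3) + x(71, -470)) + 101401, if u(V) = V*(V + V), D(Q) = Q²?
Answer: 97040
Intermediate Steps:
u(V) = 2*V² (u(V) = V*(2*V) = 2*V²)
T(q) = q (T(q) = q²/q = q)
((T(6) - 273)*u(-3) + x(71, -470)) + 101401 = ((6 - 273)*(2*(-3)²) + 445) + 101401 = (-534*9 + 445) + 101401 = (-267*18 + 445) + 101401 = (-4806 + 445) + 101401 = -4361 + 101401 = 97040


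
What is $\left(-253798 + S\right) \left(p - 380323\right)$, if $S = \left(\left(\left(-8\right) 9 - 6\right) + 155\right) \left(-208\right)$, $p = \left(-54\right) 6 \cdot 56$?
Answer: $107511975138$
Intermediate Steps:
$p = -18144$ ($p = \left(-324\right) 56 = -18144$)
$S = -16016$ ($S = \left(\left(-72 - 6\right) + 155\right) \left(-208\right) = \left(-78 + 155\right) \left(-208\right) = 77 \left(-208\right) = -16016$)
$\left(-253798 + S\right) \left(p - 380323\right) = \left(-253798 - 16016\right) \left(-18144 - 380323\right) = \left(-269814\right) \left(-398467\right) = 107511975138$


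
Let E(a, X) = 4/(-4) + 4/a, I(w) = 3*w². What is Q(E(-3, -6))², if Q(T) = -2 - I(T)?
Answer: 3025/9 ≈ 336.11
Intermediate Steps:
E(a, X) = -1 + 4/a (E(a, X) = 4*(-¼) + 4/a = -1 + 4/a)
Q(T) = -2 - 3*T²
Q(E(-3, -6))² = (-2 - 3*(4 - 1*(-3))²/9)² = (-2 - 3*(4 + 3)²/9)² = (-2 - 3*(-⅓*7)²)² = (-2 - 3*(-7/3)²)² = (-2 - 3*49/9)² = (-2 - 49/3)² = (-55/3)² = 3025/9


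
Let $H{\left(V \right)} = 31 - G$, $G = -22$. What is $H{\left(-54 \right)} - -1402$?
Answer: $1455$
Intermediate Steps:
$H{\left(V \right)} = 53$ ($H{\left(V \right)} = 31 - -22 = 31 + 22 = 53$)
$H{\left(-54 \right)} - -1402 = 53 - -1402 = 53 + 1402 = 1455$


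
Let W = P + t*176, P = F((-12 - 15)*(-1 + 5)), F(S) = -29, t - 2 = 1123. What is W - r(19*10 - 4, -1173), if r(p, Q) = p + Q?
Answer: 198958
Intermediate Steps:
t = 1125 (t = 2 + 1123 = 1125)
P = -29
W = 197971 (W = -29 + 1125*176 = -29 + 198000 = 197971)
r(p, Q) = Q + p
W - r(19*10 - 4, -1173) = 197971 - (-1173 + (19*10 - 4)) = 197971 - (-1173 + (190 - 4)) = 197971 - (-1173 + 186) = 197971 - 1*(-987) = 197971 + 987 = 198958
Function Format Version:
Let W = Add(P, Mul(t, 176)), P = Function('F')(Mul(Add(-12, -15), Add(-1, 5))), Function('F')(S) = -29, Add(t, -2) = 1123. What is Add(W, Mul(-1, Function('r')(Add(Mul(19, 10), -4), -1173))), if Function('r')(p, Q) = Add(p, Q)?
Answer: 198958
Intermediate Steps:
t = 1125 (t = Add(2, 1123) = 1125)
P = -29
W = 197971 (W = Add(-29, Mul(1125, 176)) = Add(-29, 198000) = 197971)
Function('r')(p, Q) = Add(Q, p)
Add(W, Mul(-1, Function('r')(Add(Mul(19, 10), -4), -1173))) = Add(197971, Mul(-1, Add(-1173, Add(Mul(19, 10), -4)))) = Add(197971, Mul(-1, Add(-1173, Add(190, -4)))) = Add(197971, Mul(-1, Add(-1173, 186))) = Add(197971, Mul(-1, -987)) = Add(197971, 987) = 198958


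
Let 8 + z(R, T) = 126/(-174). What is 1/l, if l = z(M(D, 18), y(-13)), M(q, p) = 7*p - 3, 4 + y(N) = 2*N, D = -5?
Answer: -29/253 ≈ -0.11462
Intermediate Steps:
y(N) = -4 + 2*N
M(q, p) = -3 + 7*p
z(R, T) = -253/29 (z(R, T) = -8 + 126/(-174) = -8 + 126*(-1/174) = -8 - 21/29 = -253/29)
l = -253/29 ≈ -8.7241
1/l = 1/(-253/29) = -29/253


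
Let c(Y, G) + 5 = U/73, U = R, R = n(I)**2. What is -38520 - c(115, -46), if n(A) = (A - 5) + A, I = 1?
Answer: -2811604/73 ≈ -38515.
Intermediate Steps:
n(A) = -5 + 2*A (n(A) = (-5 + A) + A = -5 + 2*A)
R = 9 (R = (-5 + 2*1)**2 = (-5 + 2)**2 = (-3)**2 = 9)
U = 9
c(Y, G) = -356/73 (c(Y, G) = -5 + 9/73 = -356/73)
-38520 - c(115, -46) = -38520 - 1*(-356/73) = -38520 + 356/73 = -2811604/73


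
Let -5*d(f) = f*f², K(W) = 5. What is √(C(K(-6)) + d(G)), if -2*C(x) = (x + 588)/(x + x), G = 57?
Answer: I*√148273/2 ≈ 192.53*I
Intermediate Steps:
d(f) = -f³/5 (d(f) = -f*f²/5 = -f³/5)
C(x) = -(588 + x)/(4*x) (C(x) = -(x + 588)/(2*(x + x)) = -(588 + x)/(2*(2*x)) = -(588 + x)*1/(2*x)/2 = -(588 + x)/(4*x))
√(C(K(-6)) + d(G)) = √((¼)*(-588 - 1*5)/5 - ⅕*57³) = √((¼)*(⅕)*(-588 - 5) - ⅕*185193) = √((¼)*(⅕)*(-593) - 185193/5) = √(-593/20 - 185193/5) = √(-148273/4) = I*√148273/2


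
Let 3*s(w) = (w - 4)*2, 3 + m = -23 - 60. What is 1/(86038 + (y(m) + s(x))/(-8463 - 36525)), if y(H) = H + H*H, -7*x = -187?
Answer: 26243/2257890961 ≈ 1.1623e-5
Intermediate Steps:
m = -86 (m = -3 + (-23 - 60) = -3 - 83 = -86)
x = 187/7 (x = -1/7*(-187) = 187/7 ≈ 26.714)
y(H) = H + H**2
s(w) = -8/3 + 2*w/3 (s(w) = ((w - 4)*2)/3 = ((-4 + w)*2)/3 = (-8 + 2*w)/3 = -8/3 + 2*w/3)
1/(86038 + (y(m) + s(x))/(-8463 - 36525)) = 1/(86038 + (-86*(1 - 86) + (-8/3 + (2/3)*(187/7)))/(-8463 - 36525)) = 1/(86038 + (-86*(-85) + (-8/3 + 374/21))/(-44988)) = 1/(86038 + (7310 + 106/7)*(-1/44988)) = 1/(86038 + (51276/7)*(-1/44988)) = 1/(86038 - 4273/26243) = 1/(2257890961/26243) = 26243/2257890961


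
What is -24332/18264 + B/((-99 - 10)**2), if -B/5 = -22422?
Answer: 439622137/54248646 ≈ 8.1038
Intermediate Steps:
B = 112110 (B = -5*(-22422) = 112110)
-24332/18264 + B/((-99 - 10)**2) = -24332/18264 + 112110/((-99 - 10)**2) = -24332*1/18264 + 112110/((-109)**2) = -6083/4566 + 112110/11881 = 439622137/54248646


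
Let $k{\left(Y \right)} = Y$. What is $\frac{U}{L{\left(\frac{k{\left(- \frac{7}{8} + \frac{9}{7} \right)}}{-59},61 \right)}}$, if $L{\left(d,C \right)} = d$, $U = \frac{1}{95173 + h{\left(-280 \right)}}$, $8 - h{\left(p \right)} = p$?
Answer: $- \frac{3304}{2195603} \approx -0.0015048$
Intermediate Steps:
$h{\left(p \right)} = 8 - p$
$U = \frac{1}{95461}$ ($U = \frac{1}{95173 + \left(8 - -280\right)} = \frac{1}{95173 + \left(8 + 280\right)} = \frac{1}{95173 + 288} = \frac{1}{95461} \approx 1.0475 \cdot 10^{-5}$)
$\frac{U}{L{\left(\frac{k{\left(- \frac{7}{8} + \frac{9}{7} \right)}}{-59},61 \right)}} = \frac{1}{95461 \frac{- \frac{7}{8} + \frac{9}{7}}{-59}} = \frac{1}{95461 \left(\left(-7\right) \frac{1}{8} + 9 \cdot \frac{1}{7}\right) \left(- \frac{1}{59}\right)} = \frac{1}{95461 \left(- \frac{7}{8} + \frac{9}{7}\right) \left(- \frac{1}{59}\right)} = \frac{1}{95461 \cdot \frac{23}{56} \left(- \frac{1}{59}\right)} = \frac{1}{95461 \left(- \frac{23}{3304}\right)} = \frac{1}{95461} \left(- \frac{3304}{23}\right) = - \frac{3304}{2195603}$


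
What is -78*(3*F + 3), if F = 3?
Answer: -936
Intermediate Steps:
-78*(3*F + 3) = -78*(3*3 + 3) = -78*(9 + 3) = -78*12 = -936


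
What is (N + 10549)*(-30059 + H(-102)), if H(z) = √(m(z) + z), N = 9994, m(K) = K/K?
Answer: -617502037 + 20543*I*√101 ≈ -6.175e+8 + 2.0645e+5*I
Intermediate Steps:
m(K) = 1
H(z) = √(1 + z)
(N + 10549)*(-30059 + H(-102)) = (9994 + 10549)*(-30059 + √(1 - 102)) = 20543*(-30059 + √(-101)) = 20543*(-30059 + I*√101) = -617502037 + 20543*I*√101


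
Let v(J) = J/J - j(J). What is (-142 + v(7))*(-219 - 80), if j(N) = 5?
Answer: 43654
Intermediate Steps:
v(J) = -4 (v(J) = J/J - 1*5 = 1 - 5 = -4)
(-142 + v(7))*(-219 - 80) = (-142 - 4)*(-219 - 80) = -146*(-299) = 43654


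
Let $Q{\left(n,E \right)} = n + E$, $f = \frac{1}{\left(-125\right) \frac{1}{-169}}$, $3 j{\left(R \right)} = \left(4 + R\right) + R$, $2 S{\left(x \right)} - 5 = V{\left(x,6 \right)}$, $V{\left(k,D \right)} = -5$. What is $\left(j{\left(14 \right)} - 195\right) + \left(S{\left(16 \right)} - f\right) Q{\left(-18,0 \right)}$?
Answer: $- \frac{59999}{375} \approx -160.0$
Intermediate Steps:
$S{\left(x \right)} = 0$ ($S{\left(x \right)} = \frac{5}{2} + \frac{1}{2} \left(-5\right) = \frac{5}{2} - \frac{5}{2} = 0$)
$j{\left(R \right)} = \frac{4}{3} + \frac{2 R}{3}$ ($j{\left(R \right)} = \frac{\left(4 + R\right) + R}{3} = \frac{4 + 2 R}{3} = \frac{4}{3} + \frac{2 R}{3}$)
$f = \frac{169}{125}$ ($f = \frac{1}{\left(-125\right) \left(- \frac{1}{169}\right)} = \frac{1}{\frac{125}{169}} = \frac{169}{125} \approx 1.352$)
$Q{\left(n,E \right)} = E + n$
$\left(j{\left(14 \right)} - 195\right) + \left(S{\left(16 \right)} - f\right) Q{\left(-18,0 \right)} = \left(\left(\frac{4}{3} + \frac{2}{3} \cdot 14\right) - 195\right) + \left(0 - \frac{169}{125}\right) \left(0 - 18\right) = \left(\left(\frac{4}{3} + \frac{28}{3}\right) - 195\right) + \left(0 - \frac{169}{125}\right) \left(-18\right) = \left(\frac{32}{3} - 195\right) - - \frac{3042}{125} = - \frac{553}{3} + \frac{3042}{125} = - \frac{59999}{375}$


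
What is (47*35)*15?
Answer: 24675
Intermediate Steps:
(47*35)*15 = 1645*15 = 24675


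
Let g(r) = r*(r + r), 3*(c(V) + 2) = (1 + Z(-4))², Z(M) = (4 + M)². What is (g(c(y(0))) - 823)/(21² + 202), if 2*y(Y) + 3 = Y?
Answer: -7357/5787 ≈ -1.2713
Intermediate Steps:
y(Y) = -3/2 + Y/2
c(V) = -5/3 (c(V) = -2 + (1 + (4 - 4)²)²/3 = -2 + (1 + 0²)²/3 = -2 + (1 + 0)²/3 = -2 + (⅓)*1² = -2 + (⅓)*1 = -2 + ⅓ = -5/3)
g(r) = 2*r² (g(r) = r*(2*r) = 2*r²)
(g(c(y(0))) - 823)/(21² + 202) = (2*(-5/3)² - 823)/(21² + 202) = (2*(25/9) - 823)/(441 + 202) = (50/9 - 823)/643 = -7357/9*1/643 = -7357/5787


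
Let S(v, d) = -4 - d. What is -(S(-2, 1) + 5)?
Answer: 0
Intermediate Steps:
-(S(-2, 1) + 5) = -((-4 - 1*1) + 5) = -((-4 - 1) + 5) = -(-5 + 5) = -1*0 = 0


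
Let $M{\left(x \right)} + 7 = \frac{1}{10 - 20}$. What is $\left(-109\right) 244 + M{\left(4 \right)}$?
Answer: $- \frac{266031}{10} \approx -26603.0$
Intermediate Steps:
$M{\left(x \right)} = - \frac{71}{10}$ ($M{\left(x \right)} = -7 + \frac{1}{10 - 20} = -7 + \frac{1}{-10} = -7 - \frac{1}{10} = - \frac{71}{10}$)
$\left(-109\right) 244 + M{\left(4 \right)} = \left(-109\right) 244 - \frac{71}{10} = -26596 - \frac{71}{10} = - \frac{266031}{10}$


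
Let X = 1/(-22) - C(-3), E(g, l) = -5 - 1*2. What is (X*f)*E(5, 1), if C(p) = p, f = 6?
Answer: -1365/11 ≈ -124.09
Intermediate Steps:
E(g, l) = -7 (E(g, l) = -5 - 2 = -7)
X = 65/22 (X = 1/(-22) - 1*(-3) = -1/22 + 3 = 65/22 ≈ 2.9545)
(X*f)*E(5, 1) = ((65/22)*6)*(-7) = (195/11)*(-7) = -1365/11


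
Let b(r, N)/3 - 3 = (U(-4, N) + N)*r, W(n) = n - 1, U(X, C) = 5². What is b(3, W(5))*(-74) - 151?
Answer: -20131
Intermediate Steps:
U(X, C) = 25
W(n) = -1 + n
b(r, N) = 9 + 3*r*(25 + N) (b(r, N) = 9 + 3*((25 + N)*r) = 9 + 3*(r*(25 + N)) = 9 + 3*r*(25 + N))
b(3, W(5))*(-74) - 151 = (9 + 75*3 + 3*(-1 + 5)*3)*(-74) - 151 = (9 + 225 + 3*4*3)*(-74) - 151 = (9 + 225 + 36)*(-74) - 151 = 270*(-74) - 151 = -19980 - 151 = -20131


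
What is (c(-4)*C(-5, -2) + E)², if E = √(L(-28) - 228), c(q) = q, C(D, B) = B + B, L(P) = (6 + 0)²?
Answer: 64 + 256*I*√3 ≈ 64.0 + 443.4*I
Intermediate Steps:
L(P) = 36 (L(P) = 6² = 36)
C(D, B) = 2*B
E = 8*I*√3 (E = √(36 - 228) = √(-192) = 8*I*√3 ≈ 13.856*I)
(c(-4)*C(-5, -2) + E)² = (-8*(-2) + 8*I*√3)² = (-4*(-4) + 8*I*√3)² = (16 + 8*I*√3)²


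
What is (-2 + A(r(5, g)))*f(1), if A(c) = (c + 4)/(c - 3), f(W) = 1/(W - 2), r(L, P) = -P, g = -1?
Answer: 9/2 ≈ 4.5000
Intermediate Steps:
f(W) = 1/(-2 + W)
A(c) = (4 + c)/(-3 + c)
(-2 + A(r(5, g)))*f(1) = (-2 + (4 - 1*(-1))/(-3 - 1*(-1)))/(-2 + 1) = (-2 + (4 + 1)/(-3 + 1))/(-1) = (-2 + 5/(-2))*(-1) = (-2 - ½*5)*(-1) = (-2 - 5/2)*(-1) = -9/2*(-1) = 9/2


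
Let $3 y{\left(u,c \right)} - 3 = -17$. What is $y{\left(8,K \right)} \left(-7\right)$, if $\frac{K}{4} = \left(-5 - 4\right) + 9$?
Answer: $\frac{98}{3} \approx 32.667$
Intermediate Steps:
$K = 0$ ($K = 4 \left(\left(-5 - 4\right) + 9\right) = 4 \left(-9 + 9\right) = 4 \cdot 0 = 0$)
$y{\left(u,c \right)} = - \frac{14}{3}$ ($y{\left(u,c \right)} = 1 + \frac{1}{3} \left(-17\right) = 1 - \frac{17}{3} = - \frac{14}{3}$)
$y{\left(8,K \right)} \left(-7\right) = \left(- \frac{14}{3}\right) \left(-7\right) = \frac{98}{3}$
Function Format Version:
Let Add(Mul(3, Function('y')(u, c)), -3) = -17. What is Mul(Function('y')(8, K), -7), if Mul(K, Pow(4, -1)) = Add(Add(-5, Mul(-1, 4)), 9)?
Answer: Rational(98, 3) ≈ 32.667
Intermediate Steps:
K = 0 (K = Mul(4, Add(Add(-5, Mul(-1, 4)), 9)) = Mul(4, Add(Add(-5, -4), 9)) = Mul(4, Add(-9, 9)) = Mul(4, 0) = 0)
Function('y')(u, c) = Rational(-14, 3) (Function('y')(u, c) = Add(1, Mul(Rational(1, 3), -17)) = Add(1, Rational(-17, 3)) = Rational(-14, 3))
Mul(Function('y')(8, K), -7) = Mul(Rational(-14, 3), -7) = Rational(98, 3)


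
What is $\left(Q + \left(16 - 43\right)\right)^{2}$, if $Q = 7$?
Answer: $400$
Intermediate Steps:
$\left(Q + \left(16 - 43\right)\right)^{2} = \left(7 + \left(16 - 43\right)\right)^{2} = \left(7 - 27\right)^{2} = \left(-20\right)^{2} = 400$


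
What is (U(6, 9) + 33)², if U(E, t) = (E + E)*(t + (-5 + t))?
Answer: 35721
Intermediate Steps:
U(E, t) = 2*E*(-5 + 2*t) (U(E, t) = (2*E)*(-5 + 2*t) = 2*E*(-5 + 2*t))
(U(6, 9) + 33)² = (2*6*(-5 + 2*9) + 33)² = (2*6*(-5 + 18) + 33)² = (2*6*13 + 33)² = (156 + 33)² = 189² = 35721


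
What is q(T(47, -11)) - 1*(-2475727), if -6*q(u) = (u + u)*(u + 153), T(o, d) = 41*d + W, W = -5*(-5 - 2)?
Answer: 7317773/3 ≈ 2.4393e+6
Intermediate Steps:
W = 35 (W = -5*(-7) = 35)
T(o, d) = 35 + 41*d (T(o, d) = 41*d + 35 = 35 + 41*d)
q(u) = -u*(153 + u)/3 (q(u) = -(u + u)*(u + 153)/6 = -2*u*(153 + u)/6 = -u*(153 + u)/3)
q(T(47, -11)) - 1*(-2475727) = -(35 + 41*(-11))*(153 + (35 + 41*(-11)))/3 - 1*(-2475727) = -(35 - 451)*(153 + (35 - 451))/3 + 2475727 = -⅓*(-416)*(153 - 416) + 2475727 = -⅓*(-416)*(-263) + 2475727 = -109408/3 + 2475727 = 7317773/3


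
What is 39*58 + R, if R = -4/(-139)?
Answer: 314422/139 ≈ 2262.0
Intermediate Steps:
R = 4/139 (R = -4*(-1/139) = 4/139 ≈ 0.028777)
39*58 + R = 39*58 + 4/139 = 2262 + 4/139 = 314422/139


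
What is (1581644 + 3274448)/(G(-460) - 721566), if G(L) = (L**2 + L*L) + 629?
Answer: -4856092/297737 ≈ -16.310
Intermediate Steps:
G(L) = 629 + 2*L**2 (G(L) = (L**2 + L**2) + 629 = 2*L**2 + 629 = 629 + 2*L**2)
(1581644 + 3274448)/(G(-460) - 721566) = (1581644 + 3274448)/((629 + 2*(-460)**2) - 721566) = 4856092/((629 + 2*211600) - 721566) = 4856092/((629 + 423200) - 721566) = 4856092/(423829 - 721566) = 4856092/(-297737) = 4856092*(-1/297737) = -4856092/297737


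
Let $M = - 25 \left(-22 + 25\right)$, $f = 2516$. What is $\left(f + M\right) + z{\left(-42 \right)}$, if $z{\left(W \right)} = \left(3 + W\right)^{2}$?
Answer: $3962$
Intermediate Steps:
$M = -75$ ($M = \left(-25\right) 3 = -75$)
$\left(f + M\right) + z{\left(-42 \right)} = \left(2516 - 75\right) + \left(3 - 42\right)^{2} = 2441 + \left(-39\right)^{2} = 2441 + 1521 = 3962$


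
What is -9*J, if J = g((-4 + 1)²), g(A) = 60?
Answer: -540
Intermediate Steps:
J = 60
-9*J = -9*60 = -540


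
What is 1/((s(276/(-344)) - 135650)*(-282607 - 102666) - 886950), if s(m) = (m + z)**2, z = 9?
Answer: 7396/386333790805175 ≈ 1.9144e-11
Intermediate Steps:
s(m) = (9 + m)**2 (s(m) = (m + 9)**2 = (9 + m)**2)
1/((s(276/(-344)) - 135650)*(-282607 - 102666) - 886950) = 1/(((9 + 276/(-344))**2 - 135650)*(-282607 - 102666) - 886950) = 1/(((9 + 276*(-1/344))**2 - 135650)*(-385273) - 886950) = 1/(((9 - 69/86)**2 - 135650)*(-385273) - 886950) = 1/(((705/86)**2 - 135650)*(-385273) - 886950) = 1/((497025/7396 - 135650)*(-385273) - 886950) = 1/(-1002770375/7396*(-385273) - 886950) = 1/(386340350687375/7396 - 886950) = 1/(386333790805175/7396) = 7396/386333790805175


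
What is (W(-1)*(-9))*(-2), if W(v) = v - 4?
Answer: -90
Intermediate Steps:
W(v) = -4 + v
(W(-1)*(-9))*(-2) = ((-4 - 1)*(-9))*(-2) = -5*(-9)*(-2) = 45*(-2) = -90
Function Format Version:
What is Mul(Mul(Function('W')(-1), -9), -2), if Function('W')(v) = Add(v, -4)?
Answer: -90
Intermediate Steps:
Function('W')(v) = Add(-4, v)
Mul(Mul(Function('W')(-1), -9), -2) = Mul(Mul(Add(-4, -1), -9), -2) = Mul(Mul(-5, -9), -2) = Mul(45, -2) = -90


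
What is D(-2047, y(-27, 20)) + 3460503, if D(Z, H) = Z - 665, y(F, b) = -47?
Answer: 3457791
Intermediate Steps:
D(Z, H) = -665 + Z
D(-2047, y(-27, 20)) + 3460503 = (-665 - 2047) + 3460503 = -2712 + 3460503 = 3457791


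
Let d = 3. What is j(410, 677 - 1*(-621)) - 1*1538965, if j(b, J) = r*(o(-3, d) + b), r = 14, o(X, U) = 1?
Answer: -1533211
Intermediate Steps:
j(b, J) = 14 + 14*b (j(b, J) = 14*(1 + b) = 14 + 14*b)
j(410, 677 - 1*(-621)) - 1*1538965 = (14 + 14*410) - 1*1538965 = (14 + 5740) - 1538965 = 5754 - 1538965 = -1533211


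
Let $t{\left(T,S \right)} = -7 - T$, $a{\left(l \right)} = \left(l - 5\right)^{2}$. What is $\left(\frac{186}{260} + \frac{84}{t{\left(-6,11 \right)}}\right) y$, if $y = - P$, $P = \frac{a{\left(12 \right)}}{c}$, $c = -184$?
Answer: $- \frac{530523}{23920} \approx -22.179$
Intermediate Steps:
$a{\left(l \right)} = \left(-5 + l\right)^{2}$
$P = - \frac{49}{184}$ ($P = \frac{\left(-5 + 12\right)^{2}}{-184} = 7^{2} \left(- \frac{1}{184}\right) = 49 \left(- \frac{1}{184}\right) = - \frac{49}{184} \approx -0.2663$)
$y = \frac{49}{184}$ ($y = \left(-1\right) \left(- \frac{49}{184}\right) = \frac{49}{184} \approx 0.2663$)
$\left(\frac{186}{260} + \frac{84}{t{\left(-6,11 \right)}}\right) y = \left(\frac{186}{260} + \frac{84}{-7 - -6}\right) \frac{49}{184} = \left(186 \cdot \frac{1}{260} + \frac{84}{-7 + 6}\right) \frac{49}{184} = \left(\frac{93}{130} + \frac{84}{-1}\right) \frac{49}{184} = \left(\frac{93}{130} + 84 \left(-1\right)\right) \frac{49}{184} = \left(\frac{93}{130} - 84\right) \frac{49}{184} = \left(- \frac{10827}{130}\right) \frac{49}{184} = - \frac{530523}{23920}$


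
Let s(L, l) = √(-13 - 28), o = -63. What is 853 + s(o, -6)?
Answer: 853 + I*√41 ≈ 853.0 + 6.4031*I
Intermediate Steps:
s(L, l) = I*√41 (s(L, l) = √(-41) = I*√41)
853 + s(o, -6) = 853 + I*√41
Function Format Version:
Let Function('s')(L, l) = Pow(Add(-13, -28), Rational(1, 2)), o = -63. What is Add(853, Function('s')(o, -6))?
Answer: Add(853, Mul(I, Pow(41, Rational(1, 2)))) ≈ Add(853.00, Mul(6.4031, I))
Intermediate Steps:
Function('s')(L, l) = Mul(I, Pow(41, Rational(1, 2))) (Function('s')(L, l) = Pow(-41, Rational(1, 2)) = Mul(I, Pow(41, Rational(1, 2))))
Add(853, Function('s')(o, -6)) = Add(853, Mul(I, Pow(41, Rational(1, 2))))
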